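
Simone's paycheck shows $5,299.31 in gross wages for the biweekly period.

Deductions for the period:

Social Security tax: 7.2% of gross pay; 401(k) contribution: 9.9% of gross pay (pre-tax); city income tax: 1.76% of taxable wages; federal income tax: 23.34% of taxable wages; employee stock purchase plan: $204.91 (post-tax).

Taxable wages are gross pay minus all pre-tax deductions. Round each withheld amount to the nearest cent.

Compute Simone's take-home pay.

$2,989.78

401(k) contribution: $5,299.31 × 0.099 = $524.63
Taxable wages = $5,299.31 − $524.63 = $4,774.68
Federal income tax: $4,774.68 × 0.2334 = $1,114.41
City income tax: $4,774.68 × 0.0176 = $84.03
Social Security tax: $5,299.31 × 0.072 = $381.55
Employee stock purchase plan: $204.91
Total deductions = $524.63 + $1,114.41 + $84.03 + $381.55 + $204.91 = $2,309.53
Net pay = $5,299.31 − $2,309.53 = $2,989.78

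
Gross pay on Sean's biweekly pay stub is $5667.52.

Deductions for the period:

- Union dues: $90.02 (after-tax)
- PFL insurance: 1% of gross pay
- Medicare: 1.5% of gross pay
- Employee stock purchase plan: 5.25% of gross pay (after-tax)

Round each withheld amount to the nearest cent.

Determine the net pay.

$5138.27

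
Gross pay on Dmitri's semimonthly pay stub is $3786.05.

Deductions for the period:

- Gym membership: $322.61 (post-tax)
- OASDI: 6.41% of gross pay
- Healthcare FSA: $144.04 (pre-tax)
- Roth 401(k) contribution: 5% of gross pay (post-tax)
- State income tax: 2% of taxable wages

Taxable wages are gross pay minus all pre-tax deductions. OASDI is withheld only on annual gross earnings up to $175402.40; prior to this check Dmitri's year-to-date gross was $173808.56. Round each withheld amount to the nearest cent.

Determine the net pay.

Healthcare FSA: $144.04
Taxable wages = $3786.05 − $144.04 = $3642.01
State income tax: $3642.01 × 0.02 = $72.84
OASDI: only $175402.40 − $173808.56 = $1593.84 of this check is subject → $1593.84 × 0.0641 = $102.17
Roth 401(k) contribution: $3786.05 × 0.05 = $189.30
Gym membership: $322.61
Total deductions = $144.04 + $72.84 + $102.17 + $189.30 + $322.61 = $830.96
Net pay = $3786.05 − $830.96 = $2955.09

$2955.09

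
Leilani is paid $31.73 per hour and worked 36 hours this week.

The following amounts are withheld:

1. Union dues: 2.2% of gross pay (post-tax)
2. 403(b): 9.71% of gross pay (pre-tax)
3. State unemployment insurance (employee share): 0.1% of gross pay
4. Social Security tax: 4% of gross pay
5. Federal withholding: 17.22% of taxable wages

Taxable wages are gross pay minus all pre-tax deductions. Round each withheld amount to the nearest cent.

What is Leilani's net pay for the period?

Gross pay: 36 × $31.73 = $1,142.28
403(b): $1,142.28 × 0.0971 = $110.92
Taxable wages = $1,142.28 − $110.92 = $1,031.36
Federal withholding: $1,031.36 × 0.1722 = $177.60
Social Security tax: $1,142.28 × 0.04 = $45.69
State unemployment insurance (employee share): $1,142.28 × 0.001 = $1.14
Union dues: $1,142.28 × 0.022 = $25.13
Total deductions = $110.92 + $177.60 + $45.69 + $1.14 + $25.13 = $360.48
Net pay = $1,142.28 − $360.48 = $781.80

$781.80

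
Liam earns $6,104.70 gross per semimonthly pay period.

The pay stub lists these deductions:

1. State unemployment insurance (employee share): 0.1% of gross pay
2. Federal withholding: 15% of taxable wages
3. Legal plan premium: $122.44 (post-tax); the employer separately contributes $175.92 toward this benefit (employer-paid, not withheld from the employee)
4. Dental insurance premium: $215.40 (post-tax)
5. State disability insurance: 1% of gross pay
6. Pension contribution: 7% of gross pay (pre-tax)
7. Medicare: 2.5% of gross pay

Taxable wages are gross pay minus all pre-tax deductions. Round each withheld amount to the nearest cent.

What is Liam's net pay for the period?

Pension contribution: $6,104.70 × 0.07 = $427.33
Taxable wages = $6,104.70 − $427.33 = $5,677.37
Federal withholding: $5,677.37 × 0.15 = $851.61
State unemployment insurance (employee share): $6,104.70 × 0.001 = $6.10
State disability insurance: $6,104.70 × 0.01 = $61.05
Medicare: $6,104.70 × 0.025 = $152.62
Dental insurance premium: $215.40
Legal plan premium: $122.44
(Employer's $175.92 toward legal plan premium is not withheld from the employee.)
Total deductions = $427.33 + $851.61 + $6.10 + $61.05 + $152.62 + $215.40 + $122.44 = $1,836.55
Net pay = $6,104.70 − $1,836.55 = $4,268.15

$4,268.15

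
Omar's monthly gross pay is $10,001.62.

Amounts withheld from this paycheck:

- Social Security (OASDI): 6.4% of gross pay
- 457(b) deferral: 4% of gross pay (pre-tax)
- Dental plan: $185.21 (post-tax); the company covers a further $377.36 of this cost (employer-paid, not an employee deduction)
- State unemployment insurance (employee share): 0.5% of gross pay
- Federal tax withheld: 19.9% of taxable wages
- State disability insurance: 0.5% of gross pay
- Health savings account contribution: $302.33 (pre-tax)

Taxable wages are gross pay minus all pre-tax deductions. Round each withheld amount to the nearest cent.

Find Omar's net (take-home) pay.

$6,523.35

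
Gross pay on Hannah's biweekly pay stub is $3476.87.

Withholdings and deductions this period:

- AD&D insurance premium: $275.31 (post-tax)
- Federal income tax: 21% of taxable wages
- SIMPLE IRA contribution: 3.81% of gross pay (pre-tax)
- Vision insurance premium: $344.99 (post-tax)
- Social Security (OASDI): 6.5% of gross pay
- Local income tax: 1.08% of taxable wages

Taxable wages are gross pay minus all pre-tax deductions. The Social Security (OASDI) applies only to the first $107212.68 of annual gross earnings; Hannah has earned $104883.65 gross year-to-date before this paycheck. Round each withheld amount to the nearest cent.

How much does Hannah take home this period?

$1834.27

SIMPLE IRA contribution: $3476.87 × 0.0381 = $132.47
Taxable wages = $3476.87 − $132.47 = $3344.40
Federal income tax: $3344.40 × 0.21 = $702.32
Local income tax: $3344.40 × 0.0108 = $36.12
Social Security (OASDI): only $107212.68 − $104883.65 = $2329.03 of this check is subject → $2329.03 × 0.065 = $151.39
AD&D insurance premium: $275.31
Vision insurance premium: $344.99
Total deductions = $132.47 + $702.32 + $36.12 + $151.39 + $275.31 + $344.99 = $1642.60
Net pay = $3476.87 − $1642.60 = $1834.27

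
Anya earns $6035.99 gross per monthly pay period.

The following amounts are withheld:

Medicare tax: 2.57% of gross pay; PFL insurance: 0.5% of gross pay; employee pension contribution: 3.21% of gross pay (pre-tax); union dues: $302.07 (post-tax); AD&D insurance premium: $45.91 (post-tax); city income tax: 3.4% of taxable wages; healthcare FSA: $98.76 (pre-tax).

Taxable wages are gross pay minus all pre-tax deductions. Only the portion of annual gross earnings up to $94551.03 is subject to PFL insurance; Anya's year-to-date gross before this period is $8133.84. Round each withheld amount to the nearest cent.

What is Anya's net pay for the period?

$5014.91

Healthcare FSA: $98.76
Employee pension contribution: $6035.99 × 0.0321 = $193.76
Pre-tax total = $98.76 + $193.76 = $292.52
Taxable wages = $6035.99 − $292.52 = $5743.47
City income tax: $5743.47 × 0.034 = $195.28
Medicare tax: $6035.99 × 0.0257 = $155.12
PFL insurance: cap not yet reached, full $6035.99 is subject → $6035.99 × 0.005 = $30.18
Union dues: $302.07
AD&D insurance premium: $45.91
Total deductions = $98.76 + $193.76 + $195.28 + $155.12 + $30.18 + $302.07 + $45.91 = $1021.08
Net pay = $6035.99 − $1021.08 = $5014.91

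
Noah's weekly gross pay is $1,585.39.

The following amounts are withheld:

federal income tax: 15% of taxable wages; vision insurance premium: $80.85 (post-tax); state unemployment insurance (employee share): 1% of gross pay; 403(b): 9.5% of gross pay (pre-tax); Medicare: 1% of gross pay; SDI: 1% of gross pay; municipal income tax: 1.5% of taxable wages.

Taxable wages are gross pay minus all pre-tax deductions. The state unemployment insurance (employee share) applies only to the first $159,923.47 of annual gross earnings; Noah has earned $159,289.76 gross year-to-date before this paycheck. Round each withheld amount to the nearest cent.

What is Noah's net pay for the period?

$1,079.15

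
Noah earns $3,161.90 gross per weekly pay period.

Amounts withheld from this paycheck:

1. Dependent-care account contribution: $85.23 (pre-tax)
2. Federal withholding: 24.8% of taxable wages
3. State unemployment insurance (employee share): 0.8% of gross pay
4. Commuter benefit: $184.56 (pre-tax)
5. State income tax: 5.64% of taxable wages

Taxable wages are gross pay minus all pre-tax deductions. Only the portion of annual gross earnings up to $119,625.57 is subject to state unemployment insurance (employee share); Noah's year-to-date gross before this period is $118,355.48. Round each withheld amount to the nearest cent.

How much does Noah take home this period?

Dependent-care account contribution: $85.23
Commuter benefit: $184.56
Pre-tax total = $85.23 + $184.56 = $269.79
Taxable wages = $3,161.90 − $269.79 = $2,892.11
State income tax: $2,892.11 × 0.0564 = $163.12
Federal withholding: $2,892.11 × 0.248 = $717.24
State unemployment insurance (employee share): only $119,625.57 − $118,355.48 = $1,270.09 of this check is subject → $1,270.09 × 0.008 = $10.16
Total deductions = $85.23 + $184.56 + $163.12 + $717.24 + $10.16 = $1,160.31
Net pay = $3,161.90 − $1,160.31 = $2,001.59

$2,001.59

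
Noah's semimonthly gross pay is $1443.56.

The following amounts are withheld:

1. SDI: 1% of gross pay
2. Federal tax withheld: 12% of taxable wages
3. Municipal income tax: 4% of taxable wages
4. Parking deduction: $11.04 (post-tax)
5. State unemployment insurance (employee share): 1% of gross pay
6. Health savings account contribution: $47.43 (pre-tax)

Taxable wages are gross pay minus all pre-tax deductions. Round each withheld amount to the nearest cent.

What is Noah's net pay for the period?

$1132.82

Health savings account contribution: $47.43
Taxable wages = $1443.56 − $47.43 = $1396.13
Municipal income tax: $1396.13 × 0.04 = $55.85
Federal tax withheld: $1396.13 × 0.12 = $167.54
SDI: $1443.56 × 0.01 = $14.44
State unemployment insurance (employee share): $1443.56 × 0.01 = $14.44
Parking deduction: $11.04
Total deductions = $47.43 + $55.85 + $167.54 + $14.44 + $14.44 + $11.04 = $310.74
Net pay = $1443.56 − $310.74 = $1132.82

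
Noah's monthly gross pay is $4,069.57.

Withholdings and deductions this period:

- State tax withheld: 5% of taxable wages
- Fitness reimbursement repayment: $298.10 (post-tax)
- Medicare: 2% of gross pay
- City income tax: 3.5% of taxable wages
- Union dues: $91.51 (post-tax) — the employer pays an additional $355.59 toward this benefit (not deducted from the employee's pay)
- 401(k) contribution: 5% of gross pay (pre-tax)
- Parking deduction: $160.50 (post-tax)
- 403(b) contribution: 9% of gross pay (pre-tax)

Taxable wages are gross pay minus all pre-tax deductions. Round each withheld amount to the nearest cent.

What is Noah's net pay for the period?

403(b) contribution: $4,069.57 × 0.09 = $366.26
401(k) contribution: $4,069.57 × 0.05 = $203.48
Pre-tax total = $366.26 + $203.48 = $569.74
Taxable wages = $4,069.57 − $569.74 = $3,499.83
City income tax: $3,499.83 × 0.035 = $122.49
State tax withheld: $3,499.83 × 0.05 = $174.99
Medicare: $4,069.57 × 0.02 = $81.39
Union dues: $91.51
Parking deduction: $160.50
Fitness reimbursement repayment: $298.10
(Employer's $355.59 toward union dues is not withheld from the employee.)
Total deductions = $366.26 + $203.48 + $122.49 + $174.99 + $81.39 + $91.51 + $160.50 + $298.10 = $1,498.72
Net pay = $4,069.57 − $1,498.72 = $2,570.85

$2,570.85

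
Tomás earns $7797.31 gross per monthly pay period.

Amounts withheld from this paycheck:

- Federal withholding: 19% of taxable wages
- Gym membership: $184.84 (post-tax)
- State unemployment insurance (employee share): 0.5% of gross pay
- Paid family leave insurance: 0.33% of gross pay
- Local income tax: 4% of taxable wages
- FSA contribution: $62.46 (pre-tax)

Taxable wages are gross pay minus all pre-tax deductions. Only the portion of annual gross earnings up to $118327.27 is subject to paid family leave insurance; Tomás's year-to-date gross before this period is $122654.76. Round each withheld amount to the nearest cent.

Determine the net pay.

FSA contribution: $62.46
Taxable wages = $7797.31 − $62.46 = $7734.85
Local income tax: $7734.85 × 0.04 = $309.39
Federal withholding: $7734.85 × 0.19 = $1469.62
State unemployment insurance (employee share): $7797.31 × 0.005 = $38.99
Paid family leave insurance: annual cap $118327.27 already reached (YTD $122654.76), so $0.00
Gym membership: $184.84
Total deductions = $62.46 + $309.39 + $1469.62 + $38.99 + $0.00 + $184.84 = $2065.30
Net pay = $7797.31 − $2065.30 = $5732.01

$5732.01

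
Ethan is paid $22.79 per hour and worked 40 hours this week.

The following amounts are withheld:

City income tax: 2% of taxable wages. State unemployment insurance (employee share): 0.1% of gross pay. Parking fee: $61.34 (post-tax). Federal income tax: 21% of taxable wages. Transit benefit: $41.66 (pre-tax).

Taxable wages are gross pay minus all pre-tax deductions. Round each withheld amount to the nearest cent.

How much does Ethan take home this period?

$607.60

Gross pay: 40 × $22.79 = $911.60
Transit benefit: $41.66
Taxable wages = $911.60 − $41.66 = $869.94
Federal income tax: $869.94 × 0.21 = $182.69
City income tax: $869.94 × 0.02 = $17.40
State unemployment insurance (employee share): $911.60 × 0.001 = $0.91
Parking fee: $61.34
Total deductions = $41.66 + $182.69 + $17.40 + $0.91 + $61.34 = $304.00
Net pay = $911.60 − $304.00 = $607.60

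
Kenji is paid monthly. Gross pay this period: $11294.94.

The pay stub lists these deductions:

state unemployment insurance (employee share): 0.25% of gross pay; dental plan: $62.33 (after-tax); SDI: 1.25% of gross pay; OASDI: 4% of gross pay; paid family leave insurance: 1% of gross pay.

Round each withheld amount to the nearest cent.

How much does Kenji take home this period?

Paid family leave insurance: $11294.94 × 0.01 = $112.95
OASDI: $11294.94 × 0.04 = $451.80
SDI: $11294.94 × 0.0125 = $141.19
State unemployment insurance (employee share): $11294.94 × 0.0025 = $28.24
Dental plan: $62.33
Total deductions = $112.95 + $451.80 + $141.19 + $28.24 + $62.33 = $796.51
Net pay = $11294.94 − $796.51 = $10498.43

$10498.43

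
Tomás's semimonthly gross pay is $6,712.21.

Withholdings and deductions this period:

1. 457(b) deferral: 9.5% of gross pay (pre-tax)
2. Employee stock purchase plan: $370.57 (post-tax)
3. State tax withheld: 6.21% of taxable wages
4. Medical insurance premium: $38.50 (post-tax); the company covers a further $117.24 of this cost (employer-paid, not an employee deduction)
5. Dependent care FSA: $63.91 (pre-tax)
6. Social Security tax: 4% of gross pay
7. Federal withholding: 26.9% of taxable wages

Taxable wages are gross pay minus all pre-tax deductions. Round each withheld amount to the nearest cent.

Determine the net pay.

Dependent care FSA: $63.91
457(b) deferral: $6,712.21 × 0.095 = $637.66
Pre-tax total = $63.91 + $637.66 = $701.57
Taxable wages = $6,712.21 − $701.57 = $6,010.64
State tax withheld: $6,010.64 × 0.0621 = $373.26
Federal withholding: $6,010.64 × 0.269 = $1,616.86
Social Security tax: $6,712.21 × 0.04 = $268.49
Employee stock purchase plan: $370.57
Medical insurance premium: $38.50
(Employer's $117.24 toward medical insurance premium is not withheld from the employee.)
Total deductions = $63.91 + $637.66 + $373.26 + $1,616.86 + $268.49 + $370.57 + $38.50 = $3,369.25
Net pay = $6,712.21 − $3,369.25 = $3,342.96

$3,342.96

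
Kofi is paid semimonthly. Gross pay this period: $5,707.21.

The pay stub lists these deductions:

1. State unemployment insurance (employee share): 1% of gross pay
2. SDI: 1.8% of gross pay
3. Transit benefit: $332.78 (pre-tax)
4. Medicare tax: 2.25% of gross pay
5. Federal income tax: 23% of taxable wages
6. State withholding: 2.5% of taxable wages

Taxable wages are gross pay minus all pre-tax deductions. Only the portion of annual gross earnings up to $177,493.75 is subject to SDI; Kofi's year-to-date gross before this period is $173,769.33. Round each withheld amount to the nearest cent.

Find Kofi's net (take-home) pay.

Transit benefit: $332.78
Taxable wages = $5,707.21 − $332.78 = $5,374.43
State withholding: $5,374.43 × 0.025 = $134.36
Federal income tax: $5,374.43 × 0.23 = $1,236.12
Medicare tax: $5,707.21 × 0.0225 = $128.41
State unemployment insurance (employee share): $5,707.21 × 0.01 = $57.07
SDI: only $177,493.75 − $173,769.33 = $3,724.42 of this check is subject → $3,724.42 × 0.018 = $67.04
Total deductions = $332.78 + $134.36 + $1,236.12 + $128.41 + $57.07 + $67.04 = $1,955.78
Net pay = $5,707.21 − $1,955.78 = $3,751.43

$3,751.43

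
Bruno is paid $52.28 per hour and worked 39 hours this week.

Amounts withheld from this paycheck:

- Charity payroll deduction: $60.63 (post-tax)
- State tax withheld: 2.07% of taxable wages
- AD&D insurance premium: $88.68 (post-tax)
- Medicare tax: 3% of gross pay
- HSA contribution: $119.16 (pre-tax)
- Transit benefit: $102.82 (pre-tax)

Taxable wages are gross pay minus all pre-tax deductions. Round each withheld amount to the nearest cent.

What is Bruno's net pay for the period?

$1568.85

Gross pay: 39 × $52.28 = $2038.92
Transit benefit: $102.82
HSA contribution: $119.16
Pre-tax total = $102.82 + $119.16 = $221.98
Taxable wages = $2038.92 − $221.98 = $1816.94
State tax withheld: $1816.94 × 0.0207 = $37.61
Medicare tax: $2038.92 × 0.03 = $61.17
Charity payroll deduction: $60.63
AD&D insurance premium: $88.68
Total deductions = $102.82 + $119.16 + $37.61 + $61.17 + $60.63 + $88.68 = $470.07
Net pay = $2038.92 − $470.07 = $1568.85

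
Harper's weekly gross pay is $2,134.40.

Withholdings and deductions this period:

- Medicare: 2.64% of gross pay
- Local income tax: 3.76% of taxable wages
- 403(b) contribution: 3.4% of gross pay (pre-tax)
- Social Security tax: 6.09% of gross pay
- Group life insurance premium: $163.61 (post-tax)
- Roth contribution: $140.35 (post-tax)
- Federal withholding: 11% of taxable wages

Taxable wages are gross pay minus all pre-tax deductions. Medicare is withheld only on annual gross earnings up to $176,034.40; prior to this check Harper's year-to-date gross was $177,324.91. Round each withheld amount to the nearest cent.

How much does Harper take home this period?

403(b) contribution: $2,134.40 × 0.034 = $72.57
Taxable wages = $2,134.40 − $72.57 = $2,061.83
Local income tax: $2,061.83 × 0.0376 = $77.52
Federal withholding: $2,061.83 × 0.11 = $226.80
Medicare: annual cap $176,034.40 already reached (YTD $177,324.91), so $0.00
Social Security tax: $2,134.40 × 0.0609 = $129.98
Group life insurance premium: $163.61
Roth contribution: $140.35
Total deductions = $72.57 + $77.52 + $226.80 + $0.00 + $129.98 + $163.61 + $140.35 = $810.83
Net pay = $2,134.40 − $810.83 = $1,323.57

$1,323.57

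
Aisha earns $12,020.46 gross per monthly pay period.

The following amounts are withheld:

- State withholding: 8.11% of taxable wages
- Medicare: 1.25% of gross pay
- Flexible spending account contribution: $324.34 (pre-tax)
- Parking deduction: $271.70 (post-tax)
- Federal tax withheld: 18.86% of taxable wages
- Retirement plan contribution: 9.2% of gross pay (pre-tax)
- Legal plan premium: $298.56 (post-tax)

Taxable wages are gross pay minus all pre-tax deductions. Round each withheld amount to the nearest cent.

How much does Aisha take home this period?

Flexible spending account contribution: $324.34
Retirement plan contribution: $12,020.46 × 0.092 = $1,105.88
Pre-tax total = $324.34 + $1,105.88 = $1,430.22
Taxable wages = $12,020.46 − $1,430.22 = $10,590.24
Federal tax withheld: $10,590.24 × 0.1886 = $1,997.32
State withholding: $10,590.24 × 0.0811 = $858.87
Medicare: $12,020.46 × 0.0125 = $150.26
Parking deduction: $271.70
Legal plan premium: $298.56
Total deductions = $324.34 + $1,105.88 + $1,997.32 + $858.87 + $150.26 + $271.70 + $298.56 = $5,006.93
Net pay = $12,020.46 − $5,006.93 = $7,013.53

$7,013.53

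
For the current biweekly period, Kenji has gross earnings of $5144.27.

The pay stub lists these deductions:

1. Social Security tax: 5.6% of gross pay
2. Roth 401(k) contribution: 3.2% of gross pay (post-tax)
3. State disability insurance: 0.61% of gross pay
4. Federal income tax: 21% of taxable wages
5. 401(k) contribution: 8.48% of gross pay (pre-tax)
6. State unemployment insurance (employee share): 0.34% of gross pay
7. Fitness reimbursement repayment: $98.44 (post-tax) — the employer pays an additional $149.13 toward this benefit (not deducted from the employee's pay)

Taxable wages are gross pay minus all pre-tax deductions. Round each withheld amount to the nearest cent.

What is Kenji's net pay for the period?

401(k) contribution: $5144.27 × 0.0848 = $436.23
Taxable wages = $5144.27 − $436.23 = $4708.04
Federal income tax: $4708.04 × 0.21 = $988.69
State unemployment insurance (employee share): $5144.27 × 0.0034 = $17.49
State disability insurance: $5144.27 × 0.0061 = $31.38
Social Security tax: $5144.27 × 0.056 = $288.08
Roth 401(k) contribution: $5144.27 × 0.032 = $164.62
Fitness reimbursement repayment: $98.44
(Employer's $149.13 toward fitness reimbursement repayment is not withheld from the employee.)
Total deductions = $436.23 + $988.69 + $17.49 + $31.38 + $288.08 + $164.62 + $98.44 = $2024.93
Net pay = $5144.27 − $2024.93 = $3119.34

$3119.34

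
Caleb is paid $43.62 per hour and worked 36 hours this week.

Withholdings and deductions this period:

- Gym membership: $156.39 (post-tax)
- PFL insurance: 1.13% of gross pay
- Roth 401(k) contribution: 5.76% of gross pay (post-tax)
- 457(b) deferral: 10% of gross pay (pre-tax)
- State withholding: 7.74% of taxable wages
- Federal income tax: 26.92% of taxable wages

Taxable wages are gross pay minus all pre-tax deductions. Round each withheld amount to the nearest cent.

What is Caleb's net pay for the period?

$658.86

Gross pay: 36 × $43.62 = $1570.32
457(b) deferral: $1570.32 × 0.1 = $157.03
Taxable wages = $1570.32 − $157.03 = $1413.29
Federal income tax: $1413.29 × 0.2692 = $380.46
State withholding: $1413.29 × 0.0774 = $109.39
PFL insurance: $1570.32 × 0.0113 = $17.74
Roth 401(k) contribution: $1570.32 × 0.0576 = $90.45
Gym membership: $156.39
Total deductions = $157.03 + $380.46 + $109.39 + $17.74 + $90.45 + $156.39 = $911.46
Net pay = $1570.32 − $911.46 = $658.86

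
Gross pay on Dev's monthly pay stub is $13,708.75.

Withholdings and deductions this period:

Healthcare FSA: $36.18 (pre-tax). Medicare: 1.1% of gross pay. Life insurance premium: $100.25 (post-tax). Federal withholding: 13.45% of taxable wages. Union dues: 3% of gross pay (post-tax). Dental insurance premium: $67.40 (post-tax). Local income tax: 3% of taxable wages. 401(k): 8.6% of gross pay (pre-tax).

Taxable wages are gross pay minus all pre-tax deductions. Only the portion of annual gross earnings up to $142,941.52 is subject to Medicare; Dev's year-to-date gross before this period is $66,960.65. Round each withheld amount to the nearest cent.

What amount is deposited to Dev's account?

Healthcare FSA: $36.18
401(k): $13,708.75 × 0.086 = $1,178.95
Pre-tax total = $36.18 + $1,178.95 = $1,215.13
Taxable wages = $13,708.75 − $1,215.13 = $12,493.62
Federal withholding: $12,493.62 × 0.1345 = $1,680.39
Local income tax: $12,493.62 × 0.03 = $374.81
Medicare: cap not yet reached, full $13,708.75 is subject → $13,708.75 × 0.011 = $150.80
Union dues: $13,708.75 × 0.03 = $411.26
Dental insurance premium: $67.40
Life insurance premium: $100.25
Total deductions = $36.18 + $1,178.95 + $1,680.39 + $374.81 + $150.80 + $411.26 + $67.40 + $100.25 = $4,000.04
Net pay = $13,708.75 − $4,000.04 = $9,708.71

$9,708.71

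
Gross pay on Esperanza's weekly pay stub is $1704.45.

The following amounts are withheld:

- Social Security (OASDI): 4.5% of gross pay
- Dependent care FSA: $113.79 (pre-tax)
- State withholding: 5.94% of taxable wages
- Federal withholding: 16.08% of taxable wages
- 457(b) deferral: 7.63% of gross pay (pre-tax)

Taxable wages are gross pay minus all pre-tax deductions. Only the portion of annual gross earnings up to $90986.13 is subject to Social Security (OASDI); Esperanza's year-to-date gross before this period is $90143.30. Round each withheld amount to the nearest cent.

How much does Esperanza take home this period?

$1101.05

457(b) deferral: $1704.45 × 0.0763 = $130.05
Dependent care FSA: $113.79
Pre-tax total = $130.05 + $113.79 = $243.84
Taxable wages = $1704.45 − $243.84 = $1460.61
State withholding: $1460.61 × 0.0594 = $86.76
Federal withholding: $1460.61 × 0.1608 = $234.87
Social Security (OASDI): only $90986.13 − $90143.30 = $842.83 of this check is subject → $842.83 × 0.045 = $37.93
Total deductions = $130.05 + $113.79 + $86.76 + $234.87 + $37.93 = $603.40
Net pay = $1704.45 − $603.40 = $1101.05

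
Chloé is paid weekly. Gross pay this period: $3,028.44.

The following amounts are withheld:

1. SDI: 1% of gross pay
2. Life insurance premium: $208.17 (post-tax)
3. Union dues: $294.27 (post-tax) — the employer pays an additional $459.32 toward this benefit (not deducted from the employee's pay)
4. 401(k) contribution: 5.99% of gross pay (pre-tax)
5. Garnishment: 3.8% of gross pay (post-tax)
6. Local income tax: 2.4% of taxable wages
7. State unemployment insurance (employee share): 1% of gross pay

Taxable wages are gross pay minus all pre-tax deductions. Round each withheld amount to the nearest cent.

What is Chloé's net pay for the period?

401(k) contribution: $3,028.44 × 0.0599 = $181.40
Taxable wages = $3,028.44 − $181.40 = $2,847.04
Local income tax: $2,847.04 × 0.024 = $68.33
SDI: $3,028.44 × 0.01 = $30.28
State unemployment insurance (employee share): $3,028.44 × 0.01 = $30.28
Life insurance premium: $208.17
Garnishment: $3,028.44 × 0.038 = $115.08
Union dues: $294.27
(Employer's $459.32 toward union dues is not withheld from the employee.)
Total deductions = $181.40 + $68.33 + $30.28 + $30.28 + $208.17 + $115.08 + $294.27 = $927.81
Net pay = $3,028.44 − $927.81 = $2,100.63

$2,100.63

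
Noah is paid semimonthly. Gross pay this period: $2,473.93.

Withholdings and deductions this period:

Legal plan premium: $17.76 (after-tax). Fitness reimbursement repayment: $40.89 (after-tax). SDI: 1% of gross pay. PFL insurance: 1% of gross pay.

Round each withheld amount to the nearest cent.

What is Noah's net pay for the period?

$2,365.80

PFL insurance: $2,473.93 × 0.01 = $24.74
SDI: $2,473.93 × 0.01 = $24.74
Fitness reimbursement repayment: $40.89
Legal plan premium: $17.76
Total deductions = $24.74 + $24.74 + $40.89 + $17.76 = $108.13
Net pay = $2,473.93 − $108.13 = $2,365.80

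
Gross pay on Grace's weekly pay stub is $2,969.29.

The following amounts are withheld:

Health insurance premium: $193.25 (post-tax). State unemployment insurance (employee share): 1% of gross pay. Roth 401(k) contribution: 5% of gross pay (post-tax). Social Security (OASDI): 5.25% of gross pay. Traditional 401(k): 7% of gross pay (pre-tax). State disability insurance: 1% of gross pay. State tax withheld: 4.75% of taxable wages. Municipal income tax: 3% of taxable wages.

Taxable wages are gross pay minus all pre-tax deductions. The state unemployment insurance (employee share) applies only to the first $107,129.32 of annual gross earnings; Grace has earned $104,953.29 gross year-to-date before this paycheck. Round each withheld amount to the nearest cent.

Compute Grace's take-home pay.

$1,998.38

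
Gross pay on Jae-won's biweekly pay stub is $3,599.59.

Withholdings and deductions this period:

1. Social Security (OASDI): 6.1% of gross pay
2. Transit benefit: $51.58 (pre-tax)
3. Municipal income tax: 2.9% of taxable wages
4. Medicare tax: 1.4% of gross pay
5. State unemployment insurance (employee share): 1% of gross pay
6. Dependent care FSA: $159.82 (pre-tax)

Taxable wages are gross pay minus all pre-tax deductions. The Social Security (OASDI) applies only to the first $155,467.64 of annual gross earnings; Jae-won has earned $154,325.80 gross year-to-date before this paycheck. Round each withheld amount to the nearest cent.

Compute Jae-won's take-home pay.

$3,133.89

Transit benefit: $51.58
Dependent care FSA: $159.82
Pre-tax total = $51.58 + $159.82 = $211.40
Taxable wages = $3,599.59 − $211.40 = $3,388.19
Municipal income tax: $3,388.19 × 0.029 = $98.26
Medicare tax: $3,599.59 × 0.014 = $50.39
Social Security (OASDI): only $155,467.64 − $154,325.80 = $1,141.84 of this check is subject → $1,141.84 × 0.061 = $69.65
State unemployment insurance (employee share): $3,599.59 × 0.01 = $36.00
Total deductions = $51.58 + $159.82 + $98.26 + $50.39 + $69.65 + $36.00 = $465.70
Net pay = $3,599.59 − $465.70 = $3,133.89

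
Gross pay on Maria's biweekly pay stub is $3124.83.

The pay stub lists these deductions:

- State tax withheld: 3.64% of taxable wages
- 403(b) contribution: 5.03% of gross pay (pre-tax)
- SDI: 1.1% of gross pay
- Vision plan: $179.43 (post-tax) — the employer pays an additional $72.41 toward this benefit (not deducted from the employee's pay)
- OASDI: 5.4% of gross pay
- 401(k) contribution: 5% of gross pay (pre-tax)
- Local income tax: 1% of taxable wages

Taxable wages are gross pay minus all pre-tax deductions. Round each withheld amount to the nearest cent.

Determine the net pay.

$2298.42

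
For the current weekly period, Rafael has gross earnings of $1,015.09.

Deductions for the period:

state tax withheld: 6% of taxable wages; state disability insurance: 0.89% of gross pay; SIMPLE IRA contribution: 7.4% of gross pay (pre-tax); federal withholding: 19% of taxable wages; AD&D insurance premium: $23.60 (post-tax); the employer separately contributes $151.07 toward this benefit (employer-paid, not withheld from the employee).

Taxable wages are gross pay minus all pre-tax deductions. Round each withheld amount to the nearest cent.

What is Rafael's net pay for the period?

SIMPLE IRA contribution: $1,015.09 × 0.074 = $75.12
Taxable wages = $1,015.09 − $75.12 = $939.97
State tax withheld: $939.97 × 0.06 = $56.40
Federal withholding: $939.97 × 0.19 = $178.59
State disability insurance: $1,015.09 × 0.0089 = $9.03
AD&D insurance premium: $23.60
(Employer's $151.07 toward AD&D insurance premium is not withheld from the employee.)
Total deductions = $75.12 + $56.40 + $178.59 + $9.03 + $23.60 = $342.74
Net pay = $1,015.09 − $342.74 = $672.35

$672.35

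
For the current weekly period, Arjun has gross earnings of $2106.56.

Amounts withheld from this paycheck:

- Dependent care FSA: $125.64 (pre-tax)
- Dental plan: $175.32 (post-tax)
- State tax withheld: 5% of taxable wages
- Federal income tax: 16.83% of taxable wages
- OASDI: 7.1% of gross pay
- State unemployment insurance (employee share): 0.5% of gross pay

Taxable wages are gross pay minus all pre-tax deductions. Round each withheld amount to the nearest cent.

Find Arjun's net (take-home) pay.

Dependent care FSA: $125.64
Taxable wages = $2106.56 − $125.64 = $1980.92
State tax withheld: $1980.92 × 0.05 = $99.05
Federal income tax: $1980.92 × 0.1683 = $333.39
OASDI: $2106.56 × 0.071 = $149.57
State unemployment insurance (employee share): $2106.56 × 0.005 = $10.53
Dental plan: $175.32
Total deductions = $125.64 + $99.05 + $333.39 + $149.57 + $10.53 + $175.32 = $893.50
Net pay = $2106.56 − $893.50 = $1213.06

$1213.06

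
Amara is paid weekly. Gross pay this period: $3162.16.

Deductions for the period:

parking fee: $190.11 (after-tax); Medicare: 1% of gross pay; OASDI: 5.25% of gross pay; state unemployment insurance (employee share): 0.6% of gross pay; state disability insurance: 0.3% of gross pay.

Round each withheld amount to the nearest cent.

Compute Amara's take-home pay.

OASDI: $3162.16 × 0.0525 = $166.01
State unemployment insurance (employee share): $3162.16 × 0.006 = $18.97
Medicare: $3162.16 × 0.01 = $31.62
State disability insurance: $3162.16 × 0.003 = $9.49
Parking fee: $190.11
Total deductions = $166.01 + $18.97 + $31.62 + $9.49 + $190.11 = $416.20
Net pay = $3162.16 − $416.20 = $2745.96

$2745.96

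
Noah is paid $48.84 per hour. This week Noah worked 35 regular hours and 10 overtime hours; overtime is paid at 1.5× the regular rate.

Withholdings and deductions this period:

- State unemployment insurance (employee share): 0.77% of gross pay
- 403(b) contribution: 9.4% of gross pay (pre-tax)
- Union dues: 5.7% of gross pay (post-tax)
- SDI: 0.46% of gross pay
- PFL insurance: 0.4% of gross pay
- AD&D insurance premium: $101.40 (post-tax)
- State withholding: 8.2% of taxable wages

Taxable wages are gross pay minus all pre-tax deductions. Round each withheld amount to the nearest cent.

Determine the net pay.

Regular pay: 35 × $48.84 = $1,709.40
Overtime pay: 10 × $48.84 × 1.5 = $732.60
Gross pay = $1,709.40 + $732.60 = $2,442.00
403(b) contribution: $2,442.00 × 0.094 = $229.55
Taxable wages = $2,442.00 − $229.55 = $2,212.45
State withholding: $2,212.45 × 0.082 = $181.42
State unemployment insurance (employee share): $2,442.00 × 0.0077 = $18.80
SDI: $2,442.00 × 0.0046 = $11.23
PFL insurance: $2,442.00 × 0.004 = $9.77
Union dues: $2,442.00 × 0.057 = $139.19
AD&D insurance premium: $101.40
Total deductions = $229.55 + $181.42 + $18.80 + $11.23 + $9.77 + $139.19 + $101.40 = $691.36
Net pay = $2,442.00 − $691.36 = $1,750.64

$1,750.64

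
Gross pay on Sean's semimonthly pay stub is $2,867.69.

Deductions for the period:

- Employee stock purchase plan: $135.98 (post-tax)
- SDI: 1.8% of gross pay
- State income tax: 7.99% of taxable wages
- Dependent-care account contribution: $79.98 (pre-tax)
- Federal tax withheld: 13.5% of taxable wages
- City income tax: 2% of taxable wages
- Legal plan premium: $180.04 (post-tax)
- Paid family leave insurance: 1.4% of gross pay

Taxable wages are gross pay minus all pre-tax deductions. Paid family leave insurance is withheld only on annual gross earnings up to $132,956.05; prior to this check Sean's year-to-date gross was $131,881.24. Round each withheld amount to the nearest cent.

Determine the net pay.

$1,750.19

Dependent-care account contribution: $79.98
Taxable wages = $2,867.69 − $79.98 = $2,787.71
State income tax: $2,787.71 × 0.0799 = $222.74
Federal tax withheld: $2,787.71 × 0.135 = $376.34
City income tax: $2,787.71 × 0.02 = $55.75
SDI: $2,867.69 × 0.018 = $51.62
Paid family leave insurance: only $132,956.05 − $131,881.24 = $1,074.81 of this check is subject → $1,074.81 × 0.014 = $15.05
Employee stock purchase plan: $135.98
Legal plan premium: $180.04
Total deductions = $79.98 + $222.74 + $376.34 + $55.75 + $51.62 + $15.05 + $135.98 + $180.04 = $1,117.50
Net pay = $2,867.69 − $1,117.50 = $1,750.19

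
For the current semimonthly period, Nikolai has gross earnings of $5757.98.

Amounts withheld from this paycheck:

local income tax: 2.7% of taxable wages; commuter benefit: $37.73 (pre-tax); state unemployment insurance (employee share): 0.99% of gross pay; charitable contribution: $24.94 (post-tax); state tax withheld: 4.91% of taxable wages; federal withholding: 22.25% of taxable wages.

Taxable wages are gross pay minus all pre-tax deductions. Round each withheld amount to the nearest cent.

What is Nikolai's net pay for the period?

Commuter benefit: $37.73
Taxable wages = $5757.98 − $37.73 = $5720.25
Local income tax: $5720.25 × 0.027 = $154.45
State tax withheld: $5720.25 × 0.0491 = $280.86
Federal withholding: $5720.25 × 0.2225 = $1272.76
State unemployment insurance (employee share): $5757.98 × 0.0099 = $57.00
Charitable contribution: $24.94
Total deductions = $37.73 + $154.45 + $280.86 + $1272.76 + $57.00 + $24.94 = $1827.74
Net pay = $5757.98 − $1827.74 = $3930.24

$3930.24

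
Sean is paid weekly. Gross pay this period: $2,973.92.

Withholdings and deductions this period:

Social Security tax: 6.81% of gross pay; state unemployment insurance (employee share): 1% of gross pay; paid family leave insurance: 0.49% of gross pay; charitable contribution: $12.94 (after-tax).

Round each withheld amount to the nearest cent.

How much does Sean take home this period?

$2,714.15

State unemployment insurance (employee share): $2,973.92 × 0.01 = $29.74
Paid family leave insurance: $2,973.92 × 0.0049 = $14.57
Social Security tax: $2,973.92 × 0.0681 = $202.52
Charitable contribution: $12.94
Total deductions = $29.74 + $14.57 + $202.52 + $12.94 = $259.77
Net pay = $2,973.92 − $259.77 = $2,714.15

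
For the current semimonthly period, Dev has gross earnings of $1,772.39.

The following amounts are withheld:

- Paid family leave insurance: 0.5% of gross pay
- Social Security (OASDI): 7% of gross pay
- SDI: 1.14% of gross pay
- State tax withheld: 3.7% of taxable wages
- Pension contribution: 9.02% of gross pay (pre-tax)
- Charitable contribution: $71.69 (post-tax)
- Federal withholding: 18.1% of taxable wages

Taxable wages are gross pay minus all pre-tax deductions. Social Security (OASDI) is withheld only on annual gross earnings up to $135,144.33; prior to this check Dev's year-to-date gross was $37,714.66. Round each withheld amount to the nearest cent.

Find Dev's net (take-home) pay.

Pension contribution: $1,772.39 × 0.0902 = $159.87
Taxable wages = $1,772.39 − $159.87 = $1,612.52
State tax withheld: $1,612.52 × 0.037 = $59.66
Federal withholding: $1,612.52 × 0.181 = $291.87
Paid family leave insurance: $1,772.39 × 0.005 = $8.86
SDI: $1,772.39 × 0.0114 = $20.21
Social Security (OASDI): cap not yet reached, full $1,772.39 is subject → $1,772.39 × 0.07 = $124.07
Charitable contribution: $71.69
Total deductions = $159.87 + $59.66 + $291.87 + $8.86 + $20.21 + $124.07 + $71.69 = $736.23
Net pay = $1,772.39 − $736.23 = $1,036.16

$1,036.16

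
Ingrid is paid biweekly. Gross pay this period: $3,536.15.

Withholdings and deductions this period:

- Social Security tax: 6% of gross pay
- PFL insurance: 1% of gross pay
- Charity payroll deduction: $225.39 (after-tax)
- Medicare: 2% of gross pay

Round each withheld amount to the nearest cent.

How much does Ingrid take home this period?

$2,992.51

PFL insurance: $3,536.15 × 0.01 = $35.36
Social Security tax: $3,536.15 × 0.06 = $212.17
Medicare: $3,536.15 × 0.02 = $70.72
Charity payroll deduction: $225.39
Total deductions = $35.36 + $212.17 + $70.72 + $225.39 = $543.64
Net pay = $3,536.15 − $543.64 = $2,992.51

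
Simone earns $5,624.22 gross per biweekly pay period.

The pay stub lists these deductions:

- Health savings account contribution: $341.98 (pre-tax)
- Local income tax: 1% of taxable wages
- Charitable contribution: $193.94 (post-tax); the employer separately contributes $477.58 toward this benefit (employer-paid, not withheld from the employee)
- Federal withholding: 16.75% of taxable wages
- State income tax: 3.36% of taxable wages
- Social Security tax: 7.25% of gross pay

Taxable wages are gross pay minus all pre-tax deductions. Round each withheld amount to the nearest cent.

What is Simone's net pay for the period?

$3,565.46

Health savings account contribution: $341.98
Taxable wages = $5,624.22 − $341.98 = $5,282.24
Federal withholding: $5,282.24 × 0.1675 = $884.78
State income tax: $5,282.24 × 0.0336 = $177.48
Local income tax: $5,282.24 × 0.01 = $52.82
Social Security tax: $5,624.22 × 0.0725 = $407.76
Charitable contribution: $193.94
(Employer's $477.58 toward charitable contribution is not withheld from the employee.)
Total deductions = $341.98 + $884.78 + $177.48 + $52.82 + $407.76 + $193.94 = $2,058.76
Net pay = $5,624.22 − $2,058.76 = $3,565.46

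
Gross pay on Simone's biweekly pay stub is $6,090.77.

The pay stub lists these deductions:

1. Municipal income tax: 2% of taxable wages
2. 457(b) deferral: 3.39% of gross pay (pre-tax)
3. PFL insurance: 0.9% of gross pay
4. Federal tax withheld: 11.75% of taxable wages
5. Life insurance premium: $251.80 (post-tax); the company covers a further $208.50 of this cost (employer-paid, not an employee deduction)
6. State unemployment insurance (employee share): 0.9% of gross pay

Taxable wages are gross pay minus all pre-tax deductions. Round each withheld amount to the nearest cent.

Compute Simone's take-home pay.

457(b) deferral: $6,090.77 × 0.0339 = $206.48
Taxable wages = $6,090.77 − $206.48 = $5,884.29
Municipal income tax: $5,884.29 × 0.02 = $117.69
Federal tax withheld: $5,884.29 × 0.1175 = $691.40
State unemployment insurance (employee share): $6,090.77 × 0.009 = $54.82
PFL insurance: $6,090.77 × 0.009 = $54.82
Life insurance premium: $251.80
(Employer's $208.50 toward life insurance premium is not withheld from the employee.)
Total deductions = $206.48 + $117.69 + $691.40 + $54.82 + $54.82 + $251.80 = $1,377.01
Net pay = $6,090.77 − $1,377.01 = $4,713.76

$4,713.76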